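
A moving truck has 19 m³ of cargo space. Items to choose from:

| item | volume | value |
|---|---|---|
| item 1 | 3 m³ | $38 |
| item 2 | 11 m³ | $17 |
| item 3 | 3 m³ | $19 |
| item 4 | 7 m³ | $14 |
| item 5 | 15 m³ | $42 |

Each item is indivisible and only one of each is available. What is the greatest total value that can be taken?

This is a 0/1 knapsack; check combinations near the capacity.
- item 1+item 5: volume 3+15=18, value 38+42=80
- item 1+item 2+item 3: volume 3+11+3=17, value 38+17+19=74
- item 1+item 3+item 4: volume 3+3+7=13, value 38+19+14=71
Best: $80.

$80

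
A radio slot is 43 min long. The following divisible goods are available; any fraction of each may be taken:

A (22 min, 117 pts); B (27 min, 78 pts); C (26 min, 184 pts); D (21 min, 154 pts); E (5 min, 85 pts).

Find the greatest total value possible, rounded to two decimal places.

359.31

Take in order of value per unit:
- E (85/5 per unit): all 5 → value 85, running total 85.00
- D (154/21 per unit): all 21 → value 154, running total 239.00
- C (184/26 per unit): 17 of 26 → value 17×184/26 = 120.3077, running total 359.31
Total 359.31.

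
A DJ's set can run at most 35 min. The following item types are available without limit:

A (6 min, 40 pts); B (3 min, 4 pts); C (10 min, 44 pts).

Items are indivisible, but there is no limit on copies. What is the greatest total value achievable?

Best value-per-unit is A at 40/6; filling with it alone gives 5×40 = 200.
Optimal mix: 5×A + 1×B → duration 33, value 204.

204 pts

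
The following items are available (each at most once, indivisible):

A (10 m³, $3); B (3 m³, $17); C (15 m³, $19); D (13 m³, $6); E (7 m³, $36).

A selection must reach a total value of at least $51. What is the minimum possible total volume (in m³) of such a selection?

10

Subsets with value ≥ 51, sorted by total volume:
- B+E: volume 10, value 53
- A+B+E: volume 20, value 56
- C+E: volume 22, value 55
- B+D+E: volume 23, value 59
Minimum volume: 10 m³.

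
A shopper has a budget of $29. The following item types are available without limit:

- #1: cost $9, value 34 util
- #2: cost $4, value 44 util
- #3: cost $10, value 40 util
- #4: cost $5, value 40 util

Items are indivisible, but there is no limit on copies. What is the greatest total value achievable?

Best value-per-unit is #2 at 44/4, and filling with it alone uses cost 7×4=28. No mix of the others beats 7×44 = 308.

308 util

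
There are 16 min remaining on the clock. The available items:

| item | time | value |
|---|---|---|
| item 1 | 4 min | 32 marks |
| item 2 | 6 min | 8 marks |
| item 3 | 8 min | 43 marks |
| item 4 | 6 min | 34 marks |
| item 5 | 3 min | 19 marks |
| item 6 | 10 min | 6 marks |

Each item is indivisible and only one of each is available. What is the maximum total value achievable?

Check high-value combinations within 16 min:
- item 1+item 3+item 5: time 4+8+3=15, value 32+43+19=94
- item 1+item 4+item 5: time 4+6+3=13, value 32+34+19=85
- item 3+item 4: time 8+6=14, value 43+34=77
- item 1+item 3: time 4+8=12, value 32+43=75
- item 1+item 2+item 4: time 4+6+6=16, value 32+8+34=74
Best: 94 marks.

94 marks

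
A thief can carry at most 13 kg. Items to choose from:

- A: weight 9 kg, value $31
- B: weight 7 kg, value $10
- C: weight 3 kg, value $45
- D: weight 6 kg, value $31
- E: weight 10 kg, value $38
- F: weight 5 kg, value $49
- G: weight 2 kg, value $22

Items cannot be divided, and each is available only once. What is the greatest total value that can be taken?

Check high-value combinations within 13 kg:
- C+F+G: weight 3+5+2=10, value 45+49+22=116
- D+F+G: weight 6+5+2=13, value 31+49+22=102
- C+D+G: weight 3+6+2=11, value 45+31+22=98
- C+F: weight 3+5=8, value 45+49=94
- C+E: weight 3+10=13, value 45+38=83
Best: $116.

$116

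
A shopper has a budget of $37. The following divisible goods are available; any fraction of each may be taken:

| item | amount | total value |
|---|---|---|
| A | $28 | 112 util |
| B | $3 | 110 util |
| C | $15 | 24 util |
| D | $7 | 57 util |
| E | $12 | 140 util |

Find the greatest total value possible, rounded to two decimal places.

367.00

Take in order of value per unit:
- B (110/3 per unit): all 3 → value 110, running total 110.00
- E (140/12 per unit): all 12 → value 140, running total 250.00
- D (57/7 per unit): all 7 → value 57, running total 307.00
- A (112/28 per unit): 15 of 28 → value 15×112/28 = 60.0000, running total 367.00
Total 367.00.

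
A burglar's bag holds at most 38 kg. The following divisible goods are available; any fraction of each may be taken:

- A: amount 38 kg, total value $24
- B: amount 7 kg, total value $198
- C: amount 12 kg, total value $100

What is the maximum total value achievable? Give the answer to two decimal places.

310.00

Take in order of value per unit:
- B (198/7 per unit): all 7 → value 198, running total 198.00
- C (100/12 per unit): all 12 → value 100, running total 298.00
- A (24/38 per unit): 19 of 38 → value 19×24/38 = 12.0000, running total 310.00
Total 310.00.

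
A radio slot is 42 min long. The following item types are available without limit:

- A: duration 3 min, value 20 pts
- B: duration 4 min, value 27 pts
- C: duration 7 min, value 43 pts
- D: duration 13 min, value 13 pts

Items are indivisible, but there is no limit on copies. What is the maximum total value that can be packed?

283 pts

Best value-per-unit is B at 27/4; filling with it alone gives 10×27 = 270.
Optimal mix: 2×A + 9×B → duration 42, value 283.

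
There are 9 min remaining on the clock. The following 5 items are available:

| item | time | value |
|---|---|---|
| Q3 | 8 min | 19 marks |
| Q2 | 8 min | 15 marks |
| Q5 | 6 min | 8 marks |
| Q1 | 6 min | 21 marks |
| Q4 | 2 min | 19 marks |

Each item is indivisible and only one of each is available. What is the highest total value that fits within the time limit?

Check high-value combinations within 9 min:
- Q1+Q4: time 6+2=8, value 21+19=40
- Q5+Q4: time 6+2=8, value 8+19=27
- Q1: time 6, value 21
Best: 40 marks.

40 marks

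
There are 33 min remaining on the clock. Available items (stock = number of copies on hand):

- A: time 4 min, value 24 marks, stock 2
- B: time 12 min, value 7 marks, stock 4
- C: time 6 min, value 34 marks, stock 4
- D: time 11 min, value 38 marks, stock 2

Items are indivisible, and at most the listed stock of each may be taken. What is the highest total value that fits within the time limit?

184 marks

Best selections within time 33 and stock limits:
- 2×A + 4×C: time 32, value 184
- 1×A + 3×C + 1×D: time 33, value 164
- 1×A + 4×C: time 28, value 160
- 2×A + 2×C + 1×D: time 31, value 154
Best: 184 marks.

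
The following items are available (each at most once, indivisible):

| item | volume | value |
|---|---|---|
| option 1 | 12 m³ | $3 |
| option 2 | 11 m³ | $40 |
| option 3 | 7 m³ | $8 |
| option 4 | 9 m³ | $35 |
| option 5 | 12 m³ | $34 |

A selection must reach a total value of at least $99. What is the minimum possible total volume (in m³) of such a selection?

Subsets with value ≥ 99, sorted by total volume:
- option 2+option 4+option 5: volume 32, value 109
- option 2+option 3+option 4+option 5: volume 39, value 117
- option 1+option 2+option 4+option 5: volume 44, value 112
Minimum volume: 32 m³.

32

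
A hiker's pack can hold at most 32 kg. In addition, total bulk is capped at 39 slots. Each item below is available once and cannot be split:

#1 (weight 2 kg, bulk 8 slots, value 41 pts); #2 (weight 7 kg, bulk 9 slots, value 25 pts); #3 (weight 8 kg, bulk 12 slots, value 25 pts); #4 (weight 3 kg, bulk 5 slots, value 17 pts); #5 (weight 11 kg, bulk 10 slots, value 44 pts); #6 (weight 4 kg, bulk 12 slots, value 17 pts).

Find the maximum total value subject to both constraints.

135 pts

Feasible sets respecting both limits:
- #1+#2+#3+#5: weight 28, bulk 39, value 135
- #1+#2+#4+#5: weight 23, bulk 32, value 127
- #1+#3+#4+#5: weight 24, bulk 35, value 127
Best: 135 pts.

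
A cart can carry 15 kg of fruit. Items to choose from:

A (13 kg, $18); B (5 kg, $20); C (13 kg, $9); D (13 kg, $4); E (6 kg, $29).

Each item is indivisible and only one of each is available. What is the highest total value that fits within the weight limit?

Check high-value combinations within 15 kg:
- B+E: weight 5+6=11, value 20+29=49
- E: weight 6, value 29
- B: weight 5, value 20
Best: $49.

$49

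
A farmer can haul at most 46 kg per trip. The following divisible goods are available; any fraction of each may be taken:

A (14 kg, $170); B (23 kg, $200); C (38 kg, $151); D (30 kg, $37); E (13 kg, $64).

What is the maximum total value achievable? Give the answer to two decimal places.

Take in order of value per unit:
- A (170/14 per unit): all 14 → value 170, running total 170.00
- B (200/23 per unit): all 23 → value 200, running total 370.00
- E (64/13 per unit): 9 of 13 → value 9×64/13 = 44.3077, running total 414.31
Total 414.31.

414.31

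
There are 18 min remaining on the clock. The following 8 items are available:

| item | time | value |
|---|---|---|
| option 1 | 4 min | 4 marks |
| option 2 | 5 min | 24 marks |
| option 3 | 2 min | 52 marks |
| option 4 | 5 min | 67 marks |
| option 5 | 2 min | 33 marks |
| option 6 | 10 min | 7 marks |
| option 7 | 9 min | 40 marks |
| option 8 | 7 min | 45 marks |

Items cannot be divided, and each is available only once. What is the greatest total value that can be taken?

197 marks

This is a 0/1 knapsack; check combinations near the capacity.
- option 3+option 4+option 5+option 8: time 2+5+2+7=16, value 52+67+33+45=197
- option 3+option 4+option 5+option 7: time 2+5+2+9=18, value 52+67+33+40=192
- option 1+option 2+option 3+option 4+option 5: time 4+5+2+5+2=18, value 4+24+52+67+33=180
- option 2+option 3+option 4+option 5: time 5+2+5+2=14, value 24+52+67+33=176
- option 1+option 3+option 4+option 8: time 4+2+5+7=18, value 4+52+67+45=168
Best: 197 marks.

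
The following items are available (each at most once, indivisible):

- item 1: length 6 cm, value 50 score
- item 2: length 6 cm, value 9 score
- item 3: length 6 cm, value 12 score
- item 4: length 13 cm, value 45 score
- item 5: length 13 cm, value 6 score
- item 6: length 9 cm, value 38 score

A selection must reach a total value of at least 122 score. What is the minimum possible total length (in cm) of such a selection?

28

Subsets with value ≥ 122, sorted by total length:
- item 1+item 4+item 6: length 28, value 133
- item 1+item 3+item 4+item 6: length 34, value 145
Minimum length: 28 cm.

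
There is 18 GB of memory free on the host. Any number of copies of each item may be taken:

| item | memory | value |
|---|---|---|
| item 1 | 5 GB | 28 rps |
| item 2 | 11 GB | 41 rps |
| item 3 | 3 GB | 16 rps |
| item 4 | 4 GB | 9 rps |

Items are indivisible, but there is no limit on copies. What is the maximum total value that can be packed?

Best value-per-unit is item 1 at 28/5; filling with it alone gives 3×28 = 84.
Optimal mix: 3×item 1 + 1×item 3 → memory 18, value 100.

100 rps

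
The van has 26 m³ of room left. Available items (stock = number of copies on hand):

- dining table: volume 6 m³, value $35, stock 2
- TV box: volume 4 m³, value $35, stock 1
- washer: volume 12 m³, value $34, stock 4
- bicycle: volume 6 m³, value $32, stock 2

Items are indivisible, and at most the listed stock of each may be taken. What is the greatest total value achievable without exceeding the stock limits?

Best selections within volume 26 and stock limits:
- 2×dining table + 1×TV box + 1×bicycle: volume 22, value 137
- 1×dining table + 1×TV box + 2×bicycle: volume 22, value 134
- 2×dining table + 2×bicycle: volume 24, value 134
- 2×dining table + 1×TV box: volume 16, value 105
Best: $137.

$137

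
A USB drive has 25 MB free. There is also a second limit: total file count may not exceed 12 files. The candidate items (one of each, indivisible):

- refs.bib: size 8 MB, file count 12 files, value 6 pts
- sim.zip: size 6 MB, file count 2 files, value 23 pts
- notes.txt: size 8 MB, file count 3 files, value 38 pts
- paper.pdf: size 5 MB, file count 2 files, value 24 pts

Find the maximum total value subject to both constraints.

Feasible sets respecting both limits:
- sim.zip+notes.txt+paper.pdf: size 19, file count 7, value 85
- notes.txt+paper.pdf: size 13, file count 5, value 62
- sim.zip+notes.txt: size 14, file count 5, value 61
Best: 85 pts.

85 pts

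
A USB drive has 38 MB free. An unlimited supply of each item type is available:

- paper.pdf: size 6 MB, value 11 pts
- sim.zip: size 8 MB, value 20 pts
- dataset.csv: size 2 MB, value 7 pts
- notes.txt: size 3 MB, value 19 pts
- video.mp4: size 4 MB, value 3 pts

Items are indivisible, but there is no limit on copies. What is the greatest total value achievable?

235 pts

Best value-per-unit is notes.txt at 19/3; filling with it alone gives 12×19 = 228.
Optimal mix: 1×dataset.csv + 12×notes.txt → size 38, value 235.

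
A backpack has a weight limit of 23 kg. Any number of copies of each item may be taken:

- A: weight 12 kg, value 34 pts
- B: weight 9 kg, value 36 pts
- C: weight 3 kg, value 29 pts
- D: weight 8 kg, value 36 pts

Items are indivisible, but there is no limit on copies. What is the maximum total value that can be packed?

203 pts

Best value-per-unit is C at 29/3, and filling with it alone uses weight 7×3=21. No mix of the others beats 7×29 = 203.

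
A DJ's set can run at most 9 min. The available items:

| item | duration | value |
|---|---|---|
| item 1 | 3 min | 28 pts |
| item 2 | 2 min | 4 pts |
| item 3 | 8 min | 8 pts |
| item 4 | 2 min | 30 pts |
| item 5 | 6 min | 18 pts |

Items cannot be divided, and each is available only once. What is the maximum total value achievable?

Check high-value combinations within 9 min:
- item 1+item 2+item 4: duration 3+2+2=7, value 28+4+30=62
- item 1+item 4: duration 3+2=5, value 28+30=58
- item 4+item 5: duration 2+6=8, value 30+18=48
- item 1+item 5: duration 3+6=9, value 28+18=46
- item 2+item 4: duration 2+2=4, value 4+30=34
Best: 62 pts.

62 pts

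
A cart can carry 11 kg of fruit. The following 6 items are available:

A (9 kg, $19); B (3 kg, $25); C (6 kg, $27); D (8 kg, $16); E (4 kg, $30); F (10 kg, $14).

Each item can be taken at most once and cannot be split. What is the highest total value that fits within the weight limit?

This is a 0/1 knapsack; check combinations near the capacity.
- C+E: weight 6+4=10, value 27+30=57
- B+E: weight 3+4=7, value 25+30=55
- B+C: weight 3+6=9, value 25+27=52
- B+D: weight 3+8=11, value 25+16=41
Best: $57.

$57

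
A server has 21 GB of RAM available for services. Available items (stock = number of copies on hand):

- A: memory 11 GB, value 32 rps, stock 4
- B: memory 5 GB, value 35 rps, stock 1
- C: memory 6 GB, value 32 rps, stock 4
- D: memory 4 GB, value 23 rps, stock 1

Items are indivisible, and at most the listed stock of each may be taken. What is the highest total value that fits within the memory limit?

122 rps

Best selections within memory 21 and stock limits:
- 1×B + 2×C + 1×D: memory 21, value 122
- 1×B + 2×C: memory 17, value 99
- 3×C: memory 18, value 96
Best: 122 rps.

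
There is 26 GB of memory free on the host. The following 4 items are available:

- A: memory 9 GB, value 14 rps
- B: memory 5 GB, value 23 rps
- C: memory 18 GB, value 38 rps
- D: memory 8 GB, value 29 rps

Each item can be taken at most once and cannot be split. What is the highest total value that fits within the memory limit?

Check high-value combinations within 26 GB:
- C+D: memory 18+8=26, value 38+29=67
- A+B+D: memory 9+5+8=22, value 14+23+29=66
- B+C: memory 5+18=23, value 23+38=61
Best: 67 rps.

67 rps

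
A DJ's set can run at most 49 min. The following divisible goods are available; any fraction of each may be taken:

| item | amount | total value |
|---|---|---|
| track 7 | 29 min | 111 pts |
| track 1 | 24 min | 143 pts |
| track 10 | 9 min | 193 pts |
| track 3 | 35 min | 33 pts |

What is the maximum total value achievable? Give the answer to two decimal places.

397.24

Take in order of value per unit:
- track 10 (193/9 per unit): all 9 → value 193, running total 193.00
- track 1 (143/24 per unit): all 24 → value 143, running total 336.00
- track 7 (111/29 per unit): 16 of 29 → value 16×111/29 = 61.2414, running total 397.24
Total 397.24.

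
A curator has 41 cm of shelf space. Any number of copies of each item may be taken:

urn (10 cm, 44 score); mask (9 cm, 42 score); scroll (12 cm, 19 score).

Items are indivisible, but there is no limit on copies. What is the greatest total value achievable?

Best value-per-unit is mask at 42/9; filling with it alone gives 4×42 = 168.
Optimal mix: 4×urn → length 40, value 176.

176 score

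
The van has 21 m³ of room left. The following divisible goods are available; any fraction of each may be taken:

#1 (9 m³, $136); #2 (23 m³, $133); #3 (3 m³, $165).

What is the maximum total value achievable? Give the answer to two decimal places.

353.04

Take in order of value per unit:
- #3 (165/3 per unit): all 3 → value 165, running total 165.00
- #1 (136/9 per unit): all 9 → value 136, running total 301.00
- #2 (133/23 per unit): 9 of 23 → value 9×133/23 = 52.0435, running total 353.04
Total 353.04.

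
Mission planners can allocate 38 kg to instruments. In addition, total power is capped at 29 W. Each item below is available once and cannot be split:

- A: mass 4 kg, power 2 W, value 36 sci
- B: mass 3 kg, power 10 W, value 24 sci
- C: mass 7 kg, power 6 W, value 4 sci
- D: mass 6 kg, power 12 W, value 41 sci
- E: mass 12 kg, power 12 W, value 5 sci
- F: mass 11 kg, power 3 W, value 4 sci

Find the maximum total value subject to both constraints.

Feasible sets respecting both limits:
- A+B+D+F: mass 24, power 27, value 105
- A+B+D: mass 13, power 24, value 101
- A+D+E+F: mass 33, power 29, value 86
- A+C+D+F: mass 28, power 23, value 85
Best: 105 sci.

105 sci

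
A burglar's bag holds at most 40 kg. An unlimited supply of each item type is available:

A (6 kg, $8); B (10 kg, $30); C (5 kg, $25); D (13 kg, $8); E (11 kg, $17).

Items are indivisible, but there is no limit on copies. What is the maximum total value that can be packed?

$200

Best value-per-unit is C at 25/5, and filling with it alone uses weight 8×5=40. No mix of the others beats 8×25 = 200.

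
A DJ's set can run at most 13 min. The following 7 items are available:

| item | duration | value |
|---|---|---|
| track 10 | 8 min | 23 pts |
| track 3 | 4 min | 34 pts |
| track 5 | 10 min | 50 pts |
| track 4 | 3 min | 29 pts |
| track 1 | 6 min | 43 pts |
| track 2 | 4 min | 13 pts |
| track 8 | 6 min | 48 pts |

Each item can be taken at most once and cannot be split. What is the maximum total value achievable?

Check high-value combinations within 13 min:
- track 3+track 4+track 8: duration 4+3+6=13, value 34+29+48=111
- track 3+track 4+track 1: duration 4+3+6=13, value 34+29+43=106
- track 1+track 8: duration 6+6=12, value 43+48=91
- track 4+track 2+track 8: duration 3+4+6=13, value 29+13+48=90
- track 4+track 1+track 2: duration 3+6+4=13, value 29+43+13=85
Best: 111 pts.

111 pts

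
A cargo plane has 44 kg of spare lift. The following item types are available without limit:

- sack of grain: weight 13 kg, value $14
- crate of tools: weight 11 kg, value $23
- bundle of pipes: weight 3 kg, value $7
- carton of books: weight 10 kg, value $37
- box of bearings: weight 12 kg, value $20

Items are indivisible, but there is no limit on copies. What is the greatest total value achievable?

Best value-per-unit is carton of books at 37/10; filling with it alone gives 4×37 = 148.
Optimal mix: 1×bundle of pipes + 4×carton of books → weight 43, value 155.

$155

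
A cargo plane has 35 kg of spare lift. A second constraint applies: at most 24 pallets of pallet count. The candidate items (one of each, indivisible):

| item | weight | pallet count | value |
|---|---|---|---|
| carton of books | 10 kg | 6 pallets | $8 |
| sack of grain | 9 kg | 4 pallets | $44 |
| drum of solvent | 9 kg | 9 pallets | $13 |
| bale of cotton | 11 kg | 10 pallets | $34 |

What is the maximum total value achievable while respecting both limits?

$91

Feasible sets respecting both limits:
- sack of grain+drum of solvent+bale of cotton: weight 29, pallet count 23, value 91
- carton of books+sack of grain+bale of cotton: weight 30, pallet count 20, value 86
- sack of grain+bale of cotton: weight 20, pallet count 14, value 78
Best: $91.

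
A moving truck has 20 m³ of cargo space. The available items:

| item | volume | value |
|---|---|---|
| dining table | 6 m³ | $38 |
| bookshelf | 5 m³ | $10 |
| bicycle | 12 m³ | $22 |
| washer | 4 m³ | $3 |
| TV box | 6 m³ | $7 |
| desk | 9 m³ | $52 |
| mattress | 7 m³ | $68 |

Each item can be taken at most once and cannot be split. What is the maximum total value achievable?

$123

This is a 0/1 knapsack; check combinations near the capacity.
- washer+desk+mattress: volume 4+9+7=20, value 3+52+68=123
- desk+mattress: volume 9+7=16, value 52+68=120
- dining table+bookshelf+mattress: volume 6+5+7=18, value 38+10+68=116
Best: $123.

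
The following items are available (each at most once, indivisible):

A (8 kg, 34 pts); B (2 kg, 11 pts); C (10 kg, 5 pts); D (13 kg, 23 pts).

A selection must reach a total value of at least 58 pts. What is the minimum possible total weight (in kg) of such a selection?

Subsets with value ≥ 58, sorted by total weight:
- A+B+D: weight 23, value 68
- A+C+D: weight 31, value 62
Minimum weight: 23 kg.

23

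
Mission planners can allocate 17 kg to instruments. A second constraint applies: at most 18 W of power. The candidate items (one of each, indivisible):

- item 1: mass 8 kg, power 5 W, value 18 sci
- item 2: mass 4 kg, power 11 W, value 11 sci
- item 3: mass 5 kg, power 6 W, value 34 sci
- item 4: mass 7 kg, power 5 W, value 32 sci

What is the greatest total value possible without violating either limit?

66 sci

Feasible sets respecting both limits:
- item 3+item 4: mass 12, power 11, value 66
- item 1+item 3: mass 13, power 11, value 52
- item 1+item 4: mass 15, power 10, value 50
- item 2+item 3: mass 9, power 17, value 45
Best: 66 sci.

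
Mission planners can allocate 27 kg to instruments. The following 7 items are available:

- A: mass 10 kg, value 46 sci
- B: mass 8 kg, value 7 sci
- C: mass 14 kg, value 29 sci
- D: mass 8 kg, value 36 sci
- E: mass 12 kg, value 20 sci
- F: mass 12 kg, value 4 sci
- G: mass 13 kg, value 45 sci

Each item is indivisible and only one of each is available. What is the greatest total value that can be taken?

This is a 0/1 knapsack; check combinations near the capacity.
- A+G: mass 10+13=23, value 46+45=91
- A+B+D: mass 10+8+8=26, value 46+7+36=89
- A+D: mass 10+8=18, value 46+36=82
- D+G: mass 8+13=21, value 36+45=81
Best: 91 sci.

91 sci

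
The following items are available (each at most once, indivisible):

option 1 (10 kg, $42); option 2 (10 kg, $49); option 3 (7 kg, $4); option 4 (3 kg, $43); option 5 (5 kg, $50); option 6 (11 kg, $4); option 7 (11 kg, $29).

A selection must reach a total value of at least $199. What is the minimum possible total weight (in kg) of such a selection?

39

Subsets with value ≥ 199, sorted by total weight:
- option 1+option 2+option 4+option 5+option 7: weight 39, value 213
- option 1+option 2+option 3+option 4+option 5+option 7: weight 46, value 217
- option 1+option 2+option 4+option 5+option 6+option 7: weight 50, value 217
- option 1+option 2+option 3+option 4+option 5+option 6+option 7: weight 57, value 221
Minimum weight: 39 kg.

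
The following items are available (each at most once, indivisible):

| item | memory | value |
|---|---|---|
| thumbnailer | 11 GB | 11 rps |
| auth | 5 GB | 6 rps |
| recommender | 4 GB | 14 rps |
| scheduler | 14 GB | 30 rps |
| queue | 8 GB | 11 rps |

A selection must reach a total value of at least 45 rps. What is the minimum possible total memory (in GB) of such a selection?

23

Subsets with value ≥ 45, sorted by total memory:
- auth+recommender+scheduler: memory 23, value 50
- recommender+scheduler+queue: memory 26, value 55
Minimum memory: 23 GB.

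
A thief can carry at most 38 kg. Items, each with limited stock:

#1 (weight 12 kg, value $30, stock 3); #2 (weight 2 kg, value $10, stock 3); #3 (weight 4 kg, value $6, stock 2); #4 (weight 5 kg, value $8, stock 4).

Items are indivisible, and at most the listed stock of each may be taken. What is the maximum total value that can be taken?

Best selections within weight 38 and stock limits:
- 2×#1 + 3×#2 + 2×#3: weight 38, value 102
- 3×#1 + 1×#2: weight 38, value 100
- 2×#1 + 3×#2 + 1×#4: weight 35, value 98
- 2×#1 + 3×#2 + 1×#3: weight 34, value 96
Best: $102.

$102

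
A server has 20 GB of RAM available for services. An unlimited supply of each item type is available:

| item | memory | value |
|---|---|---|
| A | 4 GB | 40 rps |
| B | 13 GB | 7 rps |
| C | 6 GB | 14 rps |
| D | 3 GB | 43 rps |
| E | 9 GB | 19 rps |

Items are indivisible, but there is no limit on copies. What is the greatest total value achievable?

258 rps

Best value-per-unit is D at 43/3, and filling with it alone uses memory 6×3=18. No mix of the others beats 6×43 = 258.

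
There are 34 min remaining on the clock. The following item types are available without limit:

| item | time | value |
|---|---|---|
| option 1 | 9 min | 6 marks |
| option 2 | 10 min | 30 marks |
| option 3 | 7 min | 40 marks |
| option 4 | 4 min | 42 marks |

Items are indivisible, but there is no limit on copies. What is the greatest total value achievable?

Best value-per-unit is option 4 at 42/4, and filling with it alone uses time 8×4=32. No mix of the others beats 8×42 = 336.

336 marks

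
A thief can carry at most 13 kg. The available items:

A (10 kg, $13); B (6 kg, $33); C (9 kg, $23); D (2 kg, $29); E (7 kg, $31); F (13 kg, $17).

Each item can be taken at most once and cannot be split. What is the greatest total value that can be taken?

Check high-value combinations within 13 kg:
- B+E: weight 6+7=13, value 33+31=64
- B+D: weight 6+2=8, value 33+29=62
- D+E: weight 2+7=9, value 29+31=60
Best: $64.

$64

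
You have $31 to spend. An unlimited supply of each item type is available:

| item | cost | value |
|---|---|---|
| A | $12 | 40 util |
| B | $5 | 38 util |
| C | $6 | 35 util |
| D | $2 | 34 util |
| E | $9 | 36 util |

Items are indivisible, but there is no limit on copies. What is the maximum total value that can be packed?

510 util

Best value-per-unit is D at 34/2, and filling with it alone uses cost 15×2=30. No mix of the others beats 15×34 = 510.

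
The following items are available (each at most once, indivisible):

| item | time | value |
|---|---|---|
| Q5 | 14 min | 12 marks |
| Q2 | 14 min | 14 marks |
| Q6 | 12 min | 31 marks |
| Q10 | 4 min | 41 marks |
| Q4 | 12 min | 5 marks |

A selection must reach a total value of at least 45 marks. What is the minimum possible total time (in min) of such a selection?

Subsets with value ≥ 45, sorted by total time:
- Q6+Q10: time 16, value 72
- Q10+Q4: time 16, value 46
Minimum time: 16 min.

16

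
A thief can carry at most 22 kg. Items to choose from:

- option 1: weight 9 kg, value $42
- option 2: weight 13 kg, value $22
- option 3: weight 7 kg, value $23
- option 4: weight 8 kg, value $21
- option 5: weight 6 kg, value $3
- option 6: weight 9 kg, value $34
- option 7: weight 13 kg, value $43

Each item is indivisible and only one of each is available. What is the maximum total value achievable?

Check high-value combinations within 22 kg:
- option 1+option 7: weight 9+13=22, value 42+43=85
- option 6+option 7: weight 9+13=22, value 34+43=77
- option 1+option 6: weight 9+9=18, value 42+34=76
- option 1+option 3+option 5: weight 9+7+6=22, value 42+23+3=68
- option 3+option 7: weight 7+13=20, value 23+43=66
Best: $85.

$85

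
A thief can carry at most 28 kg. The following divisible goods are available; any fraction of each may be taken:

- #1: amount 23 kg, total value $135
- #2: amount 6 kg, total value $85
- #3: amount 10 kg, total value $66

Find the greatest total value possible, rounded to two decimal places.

Take in order of value per unit:
- #2 (85/6 per unit): all 6 → value 85, running total 85.00
- #3 (66/10 per unit): all 10 → value 66, running total 151.00
- #1 (135/23 per unit): 12 of 23 → value 12×135/23 = 70.4348, running total 221.43
Total 221.43.

221.43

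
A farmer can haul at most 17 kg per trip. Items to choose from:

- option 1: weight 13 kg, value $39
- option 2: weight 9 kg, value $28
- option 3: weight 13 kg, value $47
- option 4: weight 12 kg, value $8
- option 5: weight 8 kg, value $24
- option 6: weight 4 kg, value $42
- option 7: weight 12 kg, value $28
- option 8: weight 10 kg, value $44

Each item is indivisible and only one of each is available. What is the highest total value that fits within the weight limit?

Check high-value combinations within 17 kg:
- option 3+option 6: weight 13+4=17, value 47+42=89
- option 6+option 8: weight 4+10=14, value 42+44=86
- option 1+option 6: weight 13+4=17, value 39+42=81
- option 2+option 6: weight 9+4=13, value 28+42=70
Best: $89.

$89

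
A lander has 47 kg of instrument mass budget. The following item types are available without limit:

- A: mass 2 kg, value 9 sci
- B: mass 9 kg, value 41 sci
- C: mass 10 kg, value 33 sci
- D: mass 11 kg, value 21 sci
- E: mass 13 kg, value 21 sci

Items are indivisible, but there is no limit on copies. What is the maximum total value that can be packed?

Best value-per-unit is B at 41/9; filling with it alone gives 5×41 = 205.
Optimal mix: 1×A + 5×B → mass 47, value 214.

214 sci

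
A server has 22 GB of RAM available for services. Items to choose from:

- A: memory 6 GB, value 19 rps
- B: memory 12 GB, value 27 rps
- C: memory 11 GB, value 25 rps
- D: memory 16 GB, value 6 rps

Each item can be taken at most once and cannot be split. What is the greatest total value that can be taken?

46 rps

Check high-value combinations within 22 GB:
- A+B: memory 6+12=18, value 19+27=46
- A+C: memory 6+11=17, value 19+25=44
- B: memory 12, value 27
Best: 46 rps.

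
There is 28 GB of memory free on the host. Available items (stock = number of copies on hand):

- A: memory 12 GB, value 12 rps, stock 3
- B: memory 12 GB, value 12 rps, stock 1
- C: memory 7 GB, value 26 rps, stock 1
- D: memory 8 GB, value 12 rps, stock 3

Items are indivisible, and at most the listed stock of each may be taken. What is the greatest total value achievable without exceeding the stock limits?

50 rps

Top feasible selections:
- 1×C + 2×D: memory 23, value 50
- 1×B + 1×C + 1×D: memory 27, value 50
- 1×A + 1×C + 1×D: memory 27, value 50
- 1×C + 1×D: memory 15, value 38
Best: 50 rps.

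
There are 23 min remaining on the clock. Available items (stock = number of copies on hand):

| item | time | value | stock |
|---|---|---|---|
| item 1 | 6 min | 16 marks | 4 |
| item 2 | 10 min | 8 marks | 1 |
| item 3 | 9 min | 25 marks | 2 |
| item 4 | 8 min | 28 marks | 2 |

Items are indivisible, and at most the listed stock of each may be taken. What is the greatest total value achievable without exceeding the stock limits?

72 marks

Top feasible selections:
- 1×item 1 + 2×item 4: time 22, value 72
- 1×item 1 + 1×item 3 + 1×item 4: time 23, value 69
- 2×item 1 + 1×item 4: time 20, value 60
Best: 72 marks.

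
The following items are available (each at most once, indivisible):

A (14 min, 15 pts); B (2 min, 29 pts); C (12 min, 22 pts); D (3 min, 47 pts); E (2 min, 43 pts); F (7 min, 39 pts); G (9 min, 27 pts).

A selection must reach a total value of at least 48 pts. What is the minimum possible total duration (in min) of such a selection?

Subsets with value ≥ 48, sorted by total duration:
- B+E: duration 4, value 72
- D+E: duration 5, value 90
Minimum duration: 4 min.

4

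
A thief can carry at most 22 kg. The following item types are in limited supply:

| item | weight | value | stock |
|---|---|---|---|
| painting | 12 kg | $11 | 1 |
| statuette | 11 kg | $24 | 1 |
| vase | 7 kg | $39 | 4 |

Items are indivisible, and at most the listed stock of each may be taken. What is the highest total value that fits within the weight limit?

Best selections within weight 22 and stock limits:
- 3×vase: weight 21, value 117
- 2×vase: weight 14, value 78
Best: $117.

$117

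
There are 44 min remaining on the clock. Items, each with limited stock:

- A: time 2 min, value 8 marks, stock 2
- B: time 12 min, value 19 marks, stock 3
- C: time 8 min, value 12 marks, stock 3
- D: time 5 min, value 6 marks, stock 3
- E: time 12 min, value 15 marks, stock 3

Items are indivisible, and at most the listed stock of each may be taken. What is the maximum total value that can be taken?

Best selections within time 44 and stock limits:
- 2×A + 2×B + 2×C: time 44, value 78
- 2×A + 1×B + 2×C + 1×E: time 44, value 74
- 2×A + 3×B: time 40, value 73
Best: 78 marks.

78 marks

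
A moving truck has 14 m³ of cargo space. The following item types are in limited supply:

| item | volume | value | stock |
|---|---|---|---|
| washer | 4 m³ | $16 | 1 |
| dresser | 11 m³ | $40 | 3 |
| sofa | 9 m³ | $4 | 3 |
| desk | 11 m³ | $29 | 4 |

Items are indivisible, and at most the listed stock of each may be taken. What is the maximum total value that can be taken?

Top feasible selections:
- 1×dresser: volume 11, value 40
- 1×desk: volume 11, value 29
- 1×washer + 1×sofa: volume 13, value 20
Best: $40.

$40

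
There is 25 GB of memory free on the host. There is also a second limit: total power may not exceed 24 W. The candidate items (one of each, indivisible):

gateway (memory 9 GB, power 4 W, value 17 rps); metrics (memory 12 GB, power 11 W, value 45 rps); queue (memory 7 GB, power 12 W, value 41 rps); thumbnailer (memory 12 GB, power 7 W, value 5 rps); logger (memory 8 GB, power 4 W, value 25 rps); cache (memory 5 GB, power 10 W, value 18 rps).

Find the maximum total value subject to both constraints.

Feasible sets respecting both limits:
- metrics+queue: memory 19, power 23, value 86
- gateway+queue+logger: memory 24, power 20, value 83
- metrics+logger: memory 20, power 15, value 70
- queue+logger: memory 15, power 16, value 66
Best: 86 rps.

86 rps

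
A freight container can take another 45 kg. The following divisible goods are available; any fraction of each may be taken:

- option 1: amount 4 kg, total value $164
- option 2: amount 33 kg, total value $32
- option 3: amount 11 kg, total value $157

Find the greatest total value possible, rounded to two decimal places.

350.09

Take in order of value per unit:
- option 1 (164/4 per unit): all 4 → value 164, running total 164.00
- option 3 (157/11 per unit): all 11 → value 157, running total 321.00
- option 2 (32/33 per unit): 30 of 33 → value 30×32/33 = 29.0909, running total 350.09
Total 350.09.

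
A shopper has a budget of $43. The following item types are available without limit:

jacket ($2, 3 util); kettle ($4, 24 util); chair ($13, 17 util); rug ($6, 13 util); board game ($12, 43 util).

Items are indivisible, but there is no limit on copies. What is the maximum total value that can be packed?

Best value-per-unit is kettle at 24/4; filling with it alone gives 10×24 = 240.
Optimal mix: 1×jacket + 10×kettle → cost 42, value 243.

243 util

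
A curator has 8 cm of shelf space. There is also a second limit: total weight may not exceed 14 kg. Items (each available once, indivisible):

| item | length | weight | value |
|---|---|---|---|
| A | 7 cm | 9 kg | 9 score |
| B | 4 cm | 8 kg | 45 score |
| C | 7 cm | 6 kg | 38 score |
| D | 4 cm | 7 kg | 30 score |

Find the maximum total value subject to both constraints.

Feasible sets respecting both limits:
- B: length 4, weight 8, value 45
- C: length 7, weight 6, value 38
- D: length 4, weight 7, value 30
Best: 45 score.

45 score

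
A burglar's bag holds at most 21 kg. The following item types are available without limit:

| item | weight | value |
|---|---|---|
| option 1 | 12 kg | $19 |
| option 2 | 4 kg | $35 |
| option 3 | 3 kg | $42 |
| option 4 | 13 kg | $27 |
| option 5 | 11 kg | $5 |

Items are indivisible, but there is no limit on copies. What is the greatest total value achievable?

Best value-per-unit is option 3 at 42/3, and filling with it alone uses weight 7×3=21. No mix of the others beats 7×42 = 294.

$294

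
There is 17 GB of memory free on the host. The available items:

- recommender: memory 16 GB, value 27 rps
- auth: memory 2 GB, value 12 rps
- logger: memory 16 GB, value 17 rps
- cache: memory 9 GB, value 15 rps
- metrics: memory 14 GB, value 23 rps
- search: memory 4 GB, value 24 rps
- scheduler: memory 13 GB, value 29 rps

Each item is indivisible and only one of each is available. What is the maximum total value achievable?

53 rps

Check high-value combinations within 17 GB:
- search+scheduler: memory 4+13=17, value 24+29=53
- auth+cache+search: memory 2+9+4=15, value 12+15+24=51
- auth+scheduler: memory 2+13=15, value 12+29=41
- cache+search: memory 9+4=13, value 15+24=39
Best: 53 rps.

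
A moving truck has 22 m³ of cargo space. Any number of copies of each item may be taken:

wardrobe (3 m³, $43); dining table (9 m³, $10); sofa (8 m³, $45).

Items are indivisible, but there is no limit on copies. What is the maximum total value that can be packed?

$301

Best value-per-unit is wardrobe at 43/3, and filling with it alone uses volume 7×3=21. No mix of the others beats 7×43 = 301.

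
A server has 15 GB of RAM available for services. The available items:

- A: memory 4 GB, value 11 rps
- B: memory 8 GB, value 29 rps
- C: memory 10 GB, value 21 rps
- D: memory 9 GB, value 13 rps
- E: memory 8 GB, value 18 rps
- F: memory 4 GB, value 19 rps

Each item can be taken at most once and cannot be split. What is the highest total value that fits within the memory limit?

48 rps

This is a 0/1 knapsack; check combinations near the capacity.
- B+F: memory 8+4=12, value 29+19=48
- A+B: memory 4+8=12, value 11+29=40
- C+F: memory 10+4=14, value 21+19=40
- E+F: memory 8+4=12, value 18+19=37
- D+F: memory 9+4=13, value 13+19=32
Best: 48 rps.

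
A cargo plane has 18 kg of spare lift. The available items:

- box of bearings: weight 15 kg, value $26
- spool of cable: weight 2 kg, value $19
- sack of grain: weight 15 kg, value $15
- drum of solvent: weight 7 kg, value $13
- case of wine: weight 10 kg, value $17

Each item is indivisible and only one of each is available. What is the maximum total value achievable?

$45

Check high-value combinations within 18 kg:
- box of bearings+spool of cable: weight 15+2=17, value 26+19=45
- spool of cable+case of wine: weight 2+10=12, value 19+17=36
- spool of cable+sack of grain: weight 2+15=17, value 19+15=34
- spool of cable+drum of solvent: weight 2+7=9, value 19+13=32
- drum of solvent+case of wine: weight 7+10=17, value 13+17=30
Best: $45.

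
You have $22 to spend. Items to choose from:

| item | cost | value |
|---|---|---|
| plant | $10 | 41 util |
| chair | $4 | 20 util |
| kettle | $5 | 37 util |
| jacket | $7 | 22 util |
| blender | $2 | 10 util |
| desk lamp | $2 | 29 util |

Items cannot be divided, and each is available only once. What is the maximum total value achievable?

127 util

This is a 0/1 knapsack; check combinations near the capacity.
- plant+chair+kettle+desk lamp: cost 10+4+5+2=21, value 41+20+37+29=127
- chair+kettle+jacket+blender+desk lamp: cost 4+5+7+2+2=20, value 20+37+22+10+29=118
- plant+kettle+blender+desk lamp: cost 10+5+2+2=19, value 41+37+10+29=117
Best: 127 util.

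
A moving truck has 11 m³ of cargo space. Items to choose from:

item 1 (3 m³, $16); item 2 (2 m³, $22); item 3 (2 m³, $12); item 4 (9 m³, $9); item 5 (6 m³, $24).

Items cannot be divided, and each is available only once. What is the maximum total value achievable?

This is a 0/1 knapsack; check combinations near the capacity.
- item 1+item 2+item 5: volume 3+2+6=11, value 16+22+24=62
- item 2+item 3+item 5: volume 2+2+6=10, value 22+12+24=58
- item 1+item 3+item 5: volume 3+2+6=11, value 16+12+24=52
- item 1+item 2+item 3: volume 3+2+2=7, value 16+22+12=50
- item 2+item 5: volume 2+6=8, value 22+24=46
Best: $62.

$62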